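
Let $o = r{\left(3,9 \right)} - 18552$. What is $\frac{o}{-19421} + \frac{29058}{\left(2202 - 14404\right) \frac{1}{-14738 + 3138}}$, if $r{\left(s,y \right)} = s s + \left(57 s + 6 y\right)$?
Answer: $\frac{3273257182518}{118487521} \approx 27625.0$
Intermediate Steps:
$r{\left(s,y \right)} = s^{2} + 6 y + 57 s$ ($r{\left(s,y \right)} = s^{2} + \left(6 y + 57 s\right) = s^{2} + 6 y + 57 s$)
$o = -18318$ ($o = \left(3^{2} + 6 \cdot 9 + 57 \cdot 3\right) - 18552 = \left(9 + 54 + 171\right) - 18552 = 234 - 18552 = -18318$)
$\frac{o}{-19421} + \frac{29058}{\left(2202 - 14404\right) \frac{1}{-14738 + 3138}} = - \frac{18318}{-19421} + \frac{29058}{\left(2202 - 14404\right) \frac{1}{-14738 + 3138}} = \left(-18318\right) \left(- \frac{1}{19421}\right) + \frac{29058}{\left(-12202\right) \frac{1}{-11600}} = \frac{18318}{19421} + \frac{29058}{\left(-12202\right) \left(- \frac{1}{11600}\right)} = \frac{18318}{19421} + \frac{29058}{\frac{6101}{5800}} = \frac{18318}{19421} + 29058 \cdot \frac{5800}{6101} = \frac{18318}{19421} + \frac{168536400}{6101} = \frac{3273257182518}{118487521}$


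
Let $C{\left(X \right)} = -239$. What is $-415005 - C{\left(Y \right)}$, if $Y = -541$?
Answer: $-414766$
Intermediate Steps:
$-415005 - C{\left(Y \right)} = -415005 - -239 = -415005 + 239 = -414766$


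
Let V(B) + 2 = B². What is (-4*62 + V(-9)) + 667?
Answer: 498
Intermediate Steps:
V(B) = -2 + B²
(-4*62 + V(-9)) + 667 = (-4*62 + (-2 + (-9)²)) + 667 = (-248 + (-2 + 81)) + 667 = (-248 + 79) + 667 = -169 + 667 = 498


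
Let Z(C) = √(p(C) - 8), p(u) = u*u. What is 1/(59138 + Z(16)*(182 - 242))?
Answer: 29569/1748205122 + 30*√62/874102561 ≈ 1.7184e-5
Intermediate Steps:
p(u) = u²
Z(C) = √(-8 + C²) (Z(C) = √(C² - 8) = √(-8 + C²))
1/(59138 + Z(16)*(182 - 242)) = 1/(59138 + √(-8 + 16²)*(182 - 242)) = 1/(59138 + √(-8 + 256)*(-60)) = 1/(59138 + √248*(-60)) = 1/(59138 + (2*√62)*(-60)) = 1/(59138 - 120*√62)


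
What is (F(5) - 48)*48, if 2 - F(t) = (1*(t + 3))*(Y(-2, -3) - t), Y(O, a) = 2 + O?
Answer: -288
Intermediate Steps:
F(t) = 2 + t*(3 + t) (F(t) = 2 - 1*(t + 3)*((2 - 2) - t) = 2 - 1*(3 + t)*(0 - t) = 2 - (3 + t)*(-t) = 2 - (-1)*t*(3 + t) = 2 + t*(3 + t))
(F(5) - 48)*48 = ((2 + 5² + 3*5) - 48)*48 = ((2 + 25 + 15) - 48)*48 = (42 - 48)*48 = -6*48 = -288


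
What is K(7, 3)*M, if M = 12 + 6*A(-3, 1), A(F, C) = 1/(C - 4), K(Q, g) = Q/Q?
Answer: 10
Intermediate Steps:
K(Q, g) = 1
A(F, C) = 1/(-4 + C)
M = 10 (M = 12 + 6/(-4 + 1) = 12 + 6/(-3) = 12 + 6*(-1/3) = 12 - 2 = 10)
K(7, 3)*M = 1*10 = 10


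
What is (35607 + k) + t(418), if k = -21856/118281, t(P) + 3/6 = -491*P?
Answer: -40128410615/236562 ≈ -1.6963e+5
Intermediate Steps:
t(P) = -1/2 - 491*P
k = -21856/118281 (k = -21856*1/118281 = -21856/118281 ≈ -0.18478)
(35607 + k) + t(418) = (35607 - 21856/118281) + (-1/2 - 491*418) = 4211609711/118281 + (-1/2 - 205238) = 4211609711/118281 - 410477/2 = -40128410615/236562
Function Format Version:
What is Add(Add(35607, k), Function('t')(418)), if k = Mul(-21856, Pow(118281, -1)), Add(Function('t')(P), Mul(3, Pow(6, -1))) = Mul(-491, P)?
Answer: Rational(-40128410615, 236562) ≈ -1.6963e+5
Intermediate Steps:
Function('t')(P) = Add(Rational(-1, 2), Mul(-491, P))
k = Rational(-21856, 118281) (k = Mul(-21856, Rational(1, 118281)) = Rational(-21856, 118281) ≈ -0.18478)
Add(Add(35607, k), Function('t')(418)) = Add(Add(35607, Rational(-21856, 118281)), Add(Rational(-1, 2), Mul(-491, 418))) = Add(Rational(4211609711, 118281), Add(Rational(-1, 2), -205238)) = Add(Rational(4211609711, 118281), Rational(-410477, 2)) = Rational(-40128410615, 236562)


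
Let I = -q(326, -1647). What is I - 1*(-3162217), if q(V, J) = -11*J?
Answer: 3144100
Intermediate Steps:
I = -18117 (I = -(-11)*(-1647) = -1*18117 = -18117)
I - 1*(-3162217) = -18117 - 1*(-3162217) = -18117 + 3162217 = 3144100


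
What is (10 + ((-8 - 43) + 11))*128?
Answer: -3840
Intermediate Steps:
(10 + ((-8 - 43) + 11))*128 = (10 + (-51 + 11))*128 = (10 - 40)*128 = -30*128 = -3840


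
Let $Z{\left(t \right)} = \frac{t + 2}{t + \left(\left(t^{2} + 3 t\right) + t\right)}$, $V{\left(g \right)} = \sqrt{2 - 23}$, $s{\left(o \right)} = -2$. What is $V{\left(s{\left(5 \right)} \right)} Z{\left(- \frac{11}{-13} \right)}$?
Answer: $\frac{481 i \sqrt{21}}{836} \approx 2.6366 i$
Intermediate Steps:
$V{\left(g \right)} = i \sqrt{21}$ ($V{\left(g \right)} = \sqrt{-21} = i \sqrt{21}$)
$Z{\left(t \right)} = \frac{2 + t}{t^{2} + 5 t}$ ($Z{\left(t \right)} = \frac{2 + t}{t + \left(t^{2} + 4 t\right)} = \frac{2 + t}{t^{2} + 5 t}$)
$V{\left(s{\left(5 \right)} \right)} Z{\left(- \frac{11}{-13} \right)} = i \sqrt{21} \frac{2 - \frac{11}{-13}}{- \frac{11}{-13} \left(5 - \frac{11}{-13}\right)} = i \sqrt{21} \frac{2 - - \frac{11}{13}}{\left(-11\right) \left(- \frac{1}{13}\right) \left(5 - - \frac{11}{13}\right)} = i \sqrt{21} \frac{2 + \frac{11}{13}}{\frac{11}{13} \left(5 + \frac{11}{13}\right)} = i \sqrt{21} \cdot \frac{13}{11} \frac{1}{\frac{76}{13}} \cdot \frac{37}{13} = i \sqrt{21} \cdot \frac{13}{11} \cdot \frac{13}{76} \cdot \frac{37}{13} = i \sqrt{21} \cdot \frac{481}{836} = \frac{481 i \sqrt{21}}{836}$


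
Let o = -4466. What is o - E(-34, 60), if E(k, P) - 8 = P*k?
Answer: -2434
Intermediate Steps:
E(k, P) = 8 + P*k
o - E(-34, 60) = -4466 - (8 + 60*(-34)) = -4466 - (8 - 2040) = -4466 - 1*(-2032) = -4466 + 2032 = -2434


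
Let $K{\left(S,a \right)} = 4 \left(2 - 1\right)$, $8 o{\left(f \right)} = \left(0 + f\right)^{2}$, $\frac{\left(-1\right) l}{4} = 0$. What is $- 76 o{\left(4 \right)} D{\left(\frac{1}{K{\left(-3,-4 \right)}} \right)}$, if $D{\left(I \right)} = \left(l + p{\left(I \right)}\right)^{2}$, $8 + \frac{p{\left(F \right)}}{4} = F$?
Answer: $-146072$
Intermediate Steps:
$l = 0$ ($l = \left(-4\right) 0 = 0$)
$p{\left(F \right)} = -32 + 4 F$
$o{\left(f \right)} = \frac{f^{2}}{8}$ ($o{\left(f \right)} = \frac{\left(0 + f\right)^{2}}{8} = \frac{f^{2}}{8}$)
$K{\left(S,a \right)} = 4$ ($K{\left(S,a \right)} = 4 \cdot 1 = 4$)
$D{\left(I \right)} = \left(-32 + 4 I\right)^{2}$ ($D{\left(I \right)} = \left(0 + \left(-32 + 4 I\right)\right)^{2} = \left(-32 + 4 I\right)^{2}$)
$- 76 o{\left(4 \right)} D{\left(\frac{1}{K{\left(-3,-4 \right)}} \right)} = - 76 \frac{4^{2}}{8} \cdot 16 \left(-8 + \frac{1}{4}\right)^{2} = - 76 \cdot \frac{1}{8} \cdot 16 \cdot 16 \left(-8 + \frac{1}{4}\right)^{2} = \left(-76\right) 2 \cdot 16 \left(- \frac{31}{4}\right)^{2} = - 152 \cdot 16 \cdot \frac{961}{16} = \left(-152\right) 961 = -146072$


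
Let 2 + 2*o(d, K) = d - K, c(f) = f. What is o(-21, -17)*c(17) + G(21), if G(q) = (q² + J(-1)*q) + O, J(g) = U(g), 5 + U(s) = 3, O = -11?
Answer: 337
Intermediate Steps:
o(d, K) = -1 + d/2 - K/2 (o(d, K) = -1 + (d - K)/2 = -1 + (d/2 - K/2) = -1 + d/2 - K/2)
U(s) = -2 (U(s) = -5 + 3 = -2)
J(g) = -2
G(q) = -11 + q² - 2*q (G(q) = (q² - 2*q) - 11 = -11 + q² - 2*q)
o(-21, -17)*c(17) + G(21) = (-1 + (½)*(-21) - ½*(-17))*17 + (-11 + 21² - 2*21) = (-1 - 21/2 + 17/2)*17 + (-11 + 441 - 42) = -3*17 + 388 = -51 + 388 = 337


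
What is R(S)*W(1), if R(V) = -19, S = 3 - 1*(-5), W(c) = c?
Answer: -19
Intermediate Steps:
S = 8 (S = 3 + 5 = 8)
R(S)*W(1) = -19*1 = -19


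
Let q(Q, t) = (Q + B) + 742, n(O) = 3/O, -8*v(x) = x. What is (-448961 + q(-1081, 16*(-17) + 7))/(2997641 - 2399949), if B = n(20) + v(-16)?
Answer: -8985957/11953840 ≈ -0.75172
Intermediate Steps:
v(x) = -x/8
B = 43/20 (B = 3/20 - ⅛*(-16) = 3*(1/20) + 2 = 3/20 + 2 = 43/20 ≈ 2.1500)
q(Q, t) = 14883/20 + Q (q(Q, t) = (Q + 43/20) + 742 = (43/20 + Q) + 742 = 14883/20 + Q)
(-448961 + q(-1081, 16*(-17) + 7))/(2997641 - 2399949) = (-448961 + (14883/20 - 1081))/(2997641 - 2399949) = (-448961 - 6737/20)/597692 = -8985957/20*1/597692 = -8985957/11953840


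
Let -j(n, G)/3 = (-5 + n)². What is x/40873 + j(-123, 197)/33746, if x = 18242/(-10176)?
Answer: -730146240751/501277122336 ≈ -1.4566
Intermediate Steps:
x = -9121/5088 (x = 18242*(-1/10176) = -9121/5088 ≈ -1.7926)
j(n, G) = -3*(-5 + n)²
x/40873 + j(-123, 197)/33746 = -9121/5088/40873 - 3*(-5 - 123)²/33746 = -9121/5088*1/40873 - 3*(-128)²*(1/33746) = -1303/29708832 - 3*16384*(1/33746) = -1303/29708832 - 49152*1/33746 = -1303/29708832 - 24576/16873 = -730146240751/501277122336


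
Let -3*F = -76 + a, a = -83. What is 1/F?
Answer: 1/53 ≈ 0.018868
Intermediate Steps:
F = 53 (F = -(-76 - 83)/3 = -⅓*(-159) = 53)
1/F = 1/53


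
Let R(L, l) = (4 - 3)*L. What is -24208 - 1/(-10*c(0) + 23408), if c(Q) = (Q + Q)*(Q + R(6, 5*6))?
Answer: -566660865/23408 ≈ -24208.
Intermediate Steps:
R(L, l) = L (R(L, l) = 1*L = L)
c(Q) = 2*Q*(6 + Q) (c(Q) = (Q + Q)*(Q + 6) = (2*Q)*(6 + Q) = 2*Q*(6 + Q))
-24208 - 1/(-10*c(0) + 23408) = -24208 - 1/(-20*0*(6 + 0) + 23408) = -24208 - 1/(-20*0*6 + 23408) = -24208 - 1/(-10*0 + 23408) = -24208 - 1/(0 + 23408) = -24208 - 1/23408 = -566660865/23408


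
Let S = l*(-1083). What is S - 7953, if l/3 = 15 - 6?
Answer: -37194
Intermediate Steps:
l = 27 (l = 3*(15 - 6) = 3*9 = 27)
S = -29241 (S = 27*(-1083) = -29241)
S - 7953 = -29241 - 7953 = -37194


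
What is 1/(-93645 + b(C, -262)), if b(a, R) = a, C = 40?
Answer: -1/93605 ≈ -1.0683e-5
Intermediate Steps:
1/(-93645 + b(C, -262)) = 1/(-93645 + 40) = 1/(-93605) = -1/93605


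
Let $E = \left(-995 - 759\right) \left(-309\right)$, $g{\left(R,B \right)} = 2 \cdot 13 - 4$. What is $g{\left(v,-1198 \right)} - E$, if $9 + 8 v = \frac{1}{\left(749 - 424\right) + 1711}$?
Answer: $-541964$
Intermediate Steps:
$v = - \frac{18323}{16288}$ ($v = - \frac{9}{8} + \frac{1}{8 \left(\left(749 - 424\right) + 1711\right)} = - \frac{9}{8} + \frac{1}{8 \left(325 + 1711\right)} = - \frac{9}{8} + \frac{1}{8 \cdot 2036} = - \frac{9}{8} + \frac{1}{8} \cdot \frac{1}{2036} = - \frac{9}{8} + \frac{1}{16288} = - \frac{18323}{16288} \approx -1.1249$)
$g{\left(R,B \right)} = 22$ ($g{\left(R,B \right)} = 26 - 4 = 22$)
$E = 541986$ ($E = \left(-1754\right) \left(-309\right) = 541986$)
$g{\left(v,-1198 \right)} - E = 22 - 541986 = -541964$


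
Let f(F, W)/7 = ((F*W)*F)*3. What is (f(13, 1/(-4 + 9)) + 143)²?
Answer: 18181696/25 ≈ 7.2727e+5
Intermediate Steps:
f(F, W) = 21*W*F² (f(F, W) = 7*(((F*W)*F)*3) = 7*((W*F²)*3) = 7*(3*W*F²) = 21*W*F²)
(f(13, 1/(-4 + 9)) + 143)² = (21*13²/(-4 + 9) + 143)² = (21*169/5 + 143)² = (21*(⅕)*169 + 143)² = (3549/5 + 143)² = (4264/5)² = 18181696/25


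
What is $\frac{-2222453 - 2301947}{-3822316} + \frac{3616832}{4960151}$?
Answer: $\frac{9066595501828}{4739816132429} \approx 1.9129$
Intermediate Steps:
$\frac{-2222453 - 2301947}{-3822316} + \frac{3616832}{4960151} = \left(-2222453 - 2301947\right) \left(- \frac{1}{3822316}\right) + 3616832 \cdot \frac{1}{4960151} = \left(-4524400\right) \left(- \frac{1}{3822316}\right) + \frac{3616832}{4960151} = \frac{1131100}{955579} + \frac{3616832}{4960151} = \frac{9066595501828}{4739816132429}$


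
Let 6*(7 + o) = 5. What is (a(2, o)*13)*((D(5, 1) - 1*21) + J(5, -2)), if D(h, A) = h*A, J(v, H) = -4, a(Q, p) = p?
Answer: 4810/3 ≈ 1603.3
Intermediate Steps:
o = -37/6 (o = -7 + (1/6)*5 = -7 + 5/6 = -37/6 ≈ -6.1667)
D(h, A) = A*h
(a(2, o)*13)*((D(5, 1) - 1*21) + J(5, -2)) = (-37/6*13)*((1*5 - 1*21) - 4) = -481*((5 - 21) - 4)/6 = -481*(-16 - 4)/6 = -481/6*(-20) = 4810/3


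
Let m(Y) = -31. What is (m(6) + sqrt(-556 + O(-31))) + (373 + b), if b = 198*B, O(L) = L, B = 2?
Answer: 738 + I*sqrt(587) ≈ 738.0 + 24.228*I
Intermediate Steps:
b = 396 (b = 198*2 = 396)
(m(6) + sqrt(-556 + O(-31))) + (373 + b) = (-31 + sqrt(-556 - 31)) + (373 + 396) = (-31 + sqrt(-587)) + 769 = (-31 + I*sqrt(587)) + 769 = 738 + I*sqrt(587)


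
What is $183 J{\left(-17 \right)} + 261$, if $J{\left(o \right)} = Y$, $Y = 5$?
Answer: $1176$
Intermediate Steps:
$J{\left(o \right)} = 5$
$183 J{\left(-17 \right)} + 261 = 183 \cdot 5 + 261 = 915 + 261 = 1176$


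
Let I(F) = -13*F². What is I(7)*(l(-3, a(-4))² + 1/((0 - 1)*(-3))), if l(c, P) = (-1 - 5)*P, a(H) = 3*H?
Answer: -9907261/3 ≈ -3.3024e+6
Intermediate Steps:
l(c, P) = -6*P
I(7)*(l(-3, a(-4))² + 1/((0 - 1)*(-3))) = (-13*7²)*((-18*(-4))² + 1/((0 - 1)*(-3))) = (-13*49)*((-6*(-12))² + 1/(-1*(-3))) = -637*(72² + 1/3) = -637*(5184 + ⅓) = -637*15553/3 = -9907261/3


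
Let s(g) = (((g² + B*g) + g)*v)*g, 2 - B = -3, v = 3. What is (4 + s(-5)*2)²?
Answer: 23716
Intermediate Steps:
B = 5 (B = 2 - 1*(-3) = 2 + 3 = 5)
s(g) = g*(3*g² + 18*g) (s(g) = (((g² + 5*g) + g)*3)*g = ((g² + 6*g)*3)*g = (3*g² + 18*g)*g = g*(3*g² + 18*g))
(4 + s(-5)*2)² = (4 + (3*(-5)²*(6 - 5))*2)² = (4 + (3*25*1)*2)² = (4 + 75*2)² = (4 + 150)² = 154² = 23716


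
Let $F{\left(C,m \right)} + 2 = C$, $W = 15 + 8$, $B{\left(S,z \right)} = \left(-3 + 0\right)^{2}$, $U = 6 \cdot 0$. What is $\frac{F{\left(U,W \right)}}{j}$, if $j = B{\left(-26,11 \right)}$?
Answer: $- \frac{2}{9} \approx -0.22222$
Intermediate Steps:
$U = 0$
$B{\left(S,z \right)} = 9$ ($B{\left(S,z \right)} = \left(-3\right)^{2} = 9$)
$j = 9$
$W = 23$
$F{\left(C,m \right)} = -2 + C$
$\frac{F{\left(U,W \right)}}{j} = \frac{-2 + 0}{9} = \left(-2\right) \frac{1}{9} = - \frac{2}{9}$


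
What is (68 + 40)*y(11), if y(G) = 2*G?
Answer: 2376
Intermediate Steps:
(68 + 40)*y(11) = (68 + 40)*(2*11) = 108*22 = 2376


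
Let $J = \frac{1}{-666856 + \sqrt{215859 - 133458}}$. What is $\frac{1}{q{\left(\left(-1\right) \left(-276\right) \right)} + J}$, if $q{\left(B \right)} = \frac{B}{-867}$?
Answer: $- \frac{3941218446827652}{1254649844780539} + \frac{918731 \sqrt{681}}{3763949534341617} \approx -3.1413$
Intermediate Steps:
$q{\left(B \right)} = - \frac{B}{867}$ ($q{\left(B \right)} = B \left(- \frac{1}{867}\right) = - \frac{B}{867}$)
$J = \frac{1}{-666856 + 11 \sqrt{681}}$ ($J = \frac{1}{-666856 + \sqrt{82401}} = \frac{1}{-666856 + 11 \sqrt{681}} \approx -1.5002 \cdot 10^{-6}$)
$\frac{1}{q{\left(\left(-1\right) \left(-276\right) \right)} + J} = \frac{1}{- \frac{\left(-1\right) \left(-276\right)}{867} - \left(\frac{666856}{444696842335} + \frac{11 \sqrt{681}}{444696842335}\right)} = \frac{1}{\left(- \frac{1}{867}\right) 276 - \left(\frac{666856}{444696842335} + \frac{11 \sqrt{681}}{444696842335}\right)} = \frac{1}{- \frac{92}{289} - \left(\frac{666856}{444696842335} + \frac{11 \sqrt{681}}{444696842335}\right)} = \frac{1}{- \frac{40912302216204}{128517387434815} - \frac{11 \sqrt{681}}{444696842335}}$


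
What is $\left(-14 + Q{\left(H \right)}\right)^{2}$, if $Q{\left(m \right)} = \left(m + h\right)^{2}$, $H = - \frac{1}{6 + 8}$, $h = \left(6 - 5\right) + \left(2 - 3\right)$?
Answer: $\frac{7524049}{38416} \approx 195.86$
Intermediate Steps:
$h = 0$ ($h = 1 + \left(2 - 3\right) = 1 - 1 = 0$)
$H = - \frac{1}{14} \approx -0.071429$
$Q{\left(m \right)} = m^{2}$ ($Q{\left(m \right)} = \left(m + 0\right)^{2} = m^{2}$)
$\left(-14 + Q{\left(H \right)}\right)^{2} = \left(-14 + \left(- \frac{1}{14}\right)^{2}\right)^{2} = \left(-14 + \frac{1}{196}\right)^{2} = \left(- \frac{2743}{196}\right)^{2} = \frac{7524049}{38416}$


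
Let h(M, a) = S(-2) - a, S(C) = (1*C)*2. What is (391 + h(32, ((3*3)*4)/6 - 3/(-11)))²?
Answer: 17539344/121 ≈ 1.4495e+5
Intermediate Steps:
S(C) = 2*C (S(C) = C*2 = 2*C)
h(M, a) = -4 - a (h(M, a) = 2*(-2) - a = -4 - a)
(391 + h(32, ((3*3)*4)/6 - 3/(-11)))² = (391 + (-4 - (((3*3)*4)/6 - 3/(-11))))² = (391 + (-4 - ((9*4)*(⅙) - 3*(-1/11))))² = (391 + (-4 - (36*(⅙) + 3/11)))² = (391 + (-4 - (6 + 3/11)))² = (391 + (-4 - 1*69/11))² = (391 + (-4 - 69/11))² = (391 - 113/11)² = (4188/11)² = 17539344/121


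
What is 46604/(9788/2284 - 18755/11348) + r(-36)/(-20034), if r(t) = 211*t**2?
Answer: 111948306555608/6329056321 ≈ 17688.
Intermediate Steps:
46604/(9788/2284 - 18755/11348) + r(-36)/(-20034) = 46604/(9788/2284 - 18755/11348) + (211*(-36)**2)/(-20034) = 46604/(9788*(1/2284) - 18755*1/11348) + (211*1296)*(-1/20034) = 46604/(2447/571 - 18755/11348) + 273456*(-1/20034) = 46604/(17059451/6479708) - 5064/371 = 46604*(6479708/17059451) - 5064/371 = 301980311632/17059451 - 5064/371 = 111948306555608/6329056321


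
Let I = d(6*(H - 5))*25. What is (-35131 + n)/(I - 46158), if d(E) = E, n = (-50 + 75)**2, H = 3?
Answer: 1917/2581 ≈ 0.74273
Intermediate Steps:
n = 625 (n = 25**2 = 625)
I = -300 (I = (6*(3 - 5))*25 = (6*(-2))*25 = -12*25 = -300)
(-35131 + n)/(I - 46158) = (-35131 + 625)/(-300 - 46158) = -34506/(-46458) = -34506*(-1/46458) = 1917/2581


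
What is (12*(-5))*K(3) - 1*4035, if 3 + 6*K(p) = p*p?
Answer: -4095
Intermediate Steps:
K(p) = -1/2 + p**2/6 (K(p) = -1/2 + (p*p)/6 = -1/2 + p**2/6)
(12*(-5))*K(3) - 1*4035 = (12*(-5))*(-1/2 + (1/6)*3**2) - 1*4035 = -60*(-1/2 + (1/6)*9) - 4035 = -60*(-1/2 + 3/2) - 4035 = -60*1 - 4035 = -60 - 4035 = -4095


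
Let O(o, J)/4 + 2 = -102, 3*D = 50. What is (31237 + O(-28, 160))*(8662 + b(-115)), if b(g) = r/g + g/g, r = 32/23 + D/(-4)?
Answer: 4237338670453/15870 ≈ 2.6700e+8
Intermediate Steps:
D = 50/3 (D = (⅓)*50 = 50/3 ≈ 16.667)
O(o, J) = -416 (O(o, J) = -8 + 4*(-102) = -8 - 408 = -416)
r = -383/138 (r = 32/23 + (50/3)/(-4) = 32*(1/23) + (50/3)*(-¼) = 32/23 - 25/6 = -383/138 ≈ -2.7754)
b(g) = 1 - 383/(138*g) (b(g) = -383/(138*g) + g/g = -383/(138*g) + 1 = 1 - 383/(138*g))
(31237 + O(-28, 160))*(8662 + b(-115)) = (31237 - 416)*(8662 + (-383/138 - 115)/(-115)) = 30821*(8662 - 1/115*(-16253/138)) = 30821*(8662 + 16253/15870) = 30821*(137482193/15870) = 4237338670453/15870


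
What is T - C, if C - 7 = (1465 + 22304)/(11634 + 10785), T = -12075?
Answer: -30098903/2491 ≈ -12083.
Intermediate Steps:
C = 20078/2491 (C = 7 + (1465 + 22304)/(11634 + 10785) = 7 + 23769/22419 = 7 + 23769*(1/22419) = 7 + 2641/2491 = 20078/2491 ≈ 8.0602)
T - C = -12075 - 1*20078/2491 = -12075 - 20078/2491 = -30098903/2491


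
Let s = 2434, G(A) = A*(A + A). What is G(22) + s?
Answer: 3402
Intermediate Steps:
G(A) = 2*A² (G(A) = A*(2*A) = 2*A²)
G(22) + s = 2*22² + 2434 = 2*484 + 2434 = 968 + 2434 = 3402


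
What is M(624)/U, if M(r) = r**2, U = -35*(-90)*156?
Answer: 416/525 ≈ 0.79238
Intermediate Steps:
U = 491400 (U = 3150*156 = 491400)
M(624)/U = 624**2/491400 = 389376*(1/491400) = 416/525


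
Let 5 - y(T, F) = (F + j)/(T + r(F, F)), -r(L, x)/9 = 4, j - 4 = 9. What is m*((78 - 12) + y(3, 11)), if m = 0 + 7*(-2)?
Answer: -11046/11 ≈ -1004.2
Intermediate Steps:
j = 13 (j = 4 + 9 = 13)
r(L, x) = -36 (r(L, x) = -9*4 = -36)
y(T, F) = 5 - (13 + F)/(-36 + T) (y(T, F) = 5 - (F + 13)/(T - 36) = 5 - (13 + F)/(-36 + T))
m = -14 (m = 0 - 14 = -14)
m*((78 - 12) + y(3, 11)) = -14*((78 - 12) + (-193 - 1*11 + 5*3)/(-36 + 3)) = -14*(66 + (-193 - 11 + 15)/(-33)) = -14*(66 - 1/33*(-189)) = -14*(66 + 63/11) = -14*789/11 = -11046/11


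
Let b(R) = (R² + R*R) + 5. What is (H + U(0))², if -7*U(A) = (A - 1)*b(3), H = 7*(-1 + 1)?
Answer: 529/49 ≈ 10.796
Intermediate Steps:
H = 0 (H = 7*0 = 0)
b(R) = 5 + 2*R² (b(R) = (R² + R²) + 5 = 2*R² + 5 = 5 + 2*R²)
U(A) = 23/7 - 23*A/7 (U(A) = -(A - 1)*(5 + 2*3²)/7 = -(-1 + A)*(5 + 2*9)/7 = -(-1 + A)*(5 + 18)/7 = -(-1 + A)*23/7 = -(-23 + 23*A)/7 = 23/7 - 23*A/7)
(H + U(0))² = (0 + (23/7 - 23/7*0))² = (0 + (23/7 + 0))² = (0 + 23/7)² = (23/7)² = 529/49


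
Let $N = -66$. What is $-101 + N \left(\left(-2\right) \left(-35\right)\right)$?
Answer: $-4721$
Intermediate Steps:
$-101 + N \left(\left(-2\right) \left(-35\right)\right) = -101 - 66 \left(\left(-2\right) \left(-35\right)\right) = -101 - 4620 = -4721$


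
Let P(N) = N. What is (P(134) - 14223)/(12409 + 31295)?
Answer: -14089/43704 ≈ -0.32237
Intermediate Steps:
(P(134) - 14223)/(12409 + 31295) = (134 - 14223)/(12409 + 31295) = -14089/43704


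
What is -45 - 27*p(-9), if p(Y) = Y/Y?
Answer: -72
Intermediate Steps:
p(Y) = 1
-45 - 27*p(-9) = -45 - 27*1 = -45 - 27 = -72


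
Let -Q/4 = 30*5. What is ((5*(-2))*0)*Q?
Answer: 0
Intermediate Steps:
Q = -600 (Q = -120*5 = -4*150 = -600)
((5*(-2))*0)*Q = ((5*(-2))*0)*(-600) = -10*0*(-600) = 0*(-600) = 0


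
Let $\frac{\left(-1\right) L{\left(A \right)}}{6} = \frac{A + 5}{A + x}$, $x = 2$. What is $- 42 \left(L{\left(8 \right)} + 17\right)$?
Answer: $- \frac{1932}{5} \approx -386.4$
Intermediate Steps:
$L{\left(A \right)} = - \frac{6 \left(5 + A\right)}{2 + A}$ ($L{\left(A \right)} = - 6 \frac{A + 5}{A + 2} = - 6 \frac{5 + A}{2 + A} = - \frac{6 \left(5 + A\right)}{2 + A}$)
$- 42 \left(L{\left(8 \right)} + 17\right) = - 42 \left(\frac{6 \left(-5 - 8\right)}{2 + 8} + 17\right) = - 42 \left(\frac{6 \left(-5 - 8\right)}{10} + 17\right) = - 42 \left(6 \cdot \frac{1}{10} \left(-13\right) + 17\right) = - 42 \left(- \frac{39}{5} + 17\right) = \left(-42\right) \frac{46}{5} = - \frac{1932}{5}$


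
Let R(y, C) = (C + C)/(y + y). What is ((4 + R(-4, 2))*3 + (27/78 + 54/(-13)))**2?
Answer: 7569/169 ≈ 44.787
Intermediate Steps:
R(y, C) = C/y (R(y, C) = (2*C)/((2*y)) = (2*C)*(1/(2*y)) = C/y)
((4 + R(-4, 2))*3 + (27/78 + 54/(-13)))**2 = ((4 + 2/(-4))*3 + (27/78 + 54/(-13)))**2 = ((4 + 2*(-1/4))*3 + (27*(1/78) + 54*(-1/13)))**2 = ((4 - 1/2)*3 + (9/26 - 54/13))**2 = ((7/2)*3 - 99/26)**2 = (21/2 - 99/26)**2 = (87/13)**2 = 7569/169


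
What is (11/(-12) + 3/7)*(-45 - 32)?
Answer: 451/12 ≈ 37.583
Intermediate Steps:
(11/(-12) + 3/7)*(-45 - 32) = (11*(-1/12) + 3*(1/7))*(-77) = (-11/12 + 3/7)*(-77) = -41/84*(-77) = 451/12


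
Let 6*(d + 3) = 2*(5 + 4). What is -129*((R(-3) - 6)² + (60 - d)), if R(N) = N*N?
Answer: -8901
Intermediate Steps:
R(N) = N²
d = 0 (d = -3 + (2*(5 + 4))/6 = -3 + (2*9)/6 = -3 + (⅙)*18 = -3 + 3 = 0)
-129*((R(-3) - 6)² + (60 - d)) = -129*(((-3)² - 6)² + (60 - 1*0)) = -129*((9 - 6)² + (60 + 0)) = -129*(3² + 60) = -129*(9 + 60) = -129*69 = -8901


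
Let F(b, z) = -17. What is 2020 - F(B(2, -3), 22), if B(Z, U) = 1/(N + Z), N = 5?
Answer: 2037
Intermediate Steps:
B(Z, U) = 1/(5 + Z)
2020 - F(B(2, -3), 22) = 2020 - 1*(-17) = 2020 + 17 = 2037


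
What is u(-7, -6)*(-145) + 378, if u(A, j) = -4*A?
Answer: -3682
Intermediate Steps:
u(-7, -6)*(-145) + 378 = -4*(-7)*(-145) + 378 = 28*(-145) + 378 = -4060 + 378 = -3682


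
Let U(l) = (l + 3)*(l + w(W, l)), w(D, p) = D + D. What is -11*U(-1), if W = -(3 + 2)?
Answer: 242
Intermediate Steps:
W = -5 (W = -1*5 = -5)
w(D, p) = 2*D
U(l) = (-10 + l)*(3 + l) (U(l) = (l + 3)*(l + 2*(-5)) = (3 + l)*(l - 10) = (3 + l)*(-10 + l) = (-10 + l)*(3 + l))
-11*U(-1) = -11*(-30 + (-1)**2 - 7*(-1)) = -11*(-30 + 1 + 7) = -11*(-22) = 242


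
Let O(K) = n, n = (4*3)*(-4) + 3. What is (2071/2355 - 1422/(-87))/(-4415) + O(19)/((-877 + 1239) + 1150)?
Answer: -568411799/16885255800 ≈ -0.033663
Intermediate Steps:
n = -45 (n = 12*(-4) + 3 = -48 + 3 = -45)
O(K) = -45
(2071/2355 - 1422/(-87))/(-4415) + O(19)/((-877 + 1239) + 1150) = (2071/2355 - 1422/(-87))/(-4415) - 45/((-877 + 1239) + 1150) = (2071*(1/2355) - 1422*(-1/87))*(-1/4415) - 45/(362 + 1150) = (2071/2355 + 474/29)*(-1/4415) - 45/1512 = (1176329/68295)*(-1/4415) - 45*1/1512 = -1176329/301522425 - 5/168 = -568411799/16885255800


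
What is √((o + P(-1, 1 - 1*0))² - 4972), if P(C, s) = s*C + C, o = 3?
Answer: I*√4971 ≈ 70.505*I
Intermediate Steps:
P(C, s) = C + C*s (P(C, s) = C*s + C = C + C*s)
√((o + P(-1, 1 - 1*0))² - 4972) = √((3 - (1 + (1 - 1*0)))² - 4972) = √((3 - (1 + (1 + 0)))² - 4972) = √((3 - (1 + 1))² - 4972) = √((3 - 1*2)² - 4972) = √((3 - 2)² - 4972) = √(1² - 4972) = √(1 - 4972) = √(-4971) = I*√4971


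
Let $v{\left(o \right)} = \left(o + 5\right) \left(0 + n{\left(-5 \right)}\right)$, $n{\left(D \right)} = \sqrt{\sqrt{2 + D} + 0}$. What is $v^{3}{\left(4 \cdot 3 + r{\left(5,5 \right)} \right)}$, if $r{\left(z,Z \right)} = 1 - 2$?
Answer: $4096 \left(-3\right)^{\frac{3}{4}} \approx -6602.2 + 6602.2 i$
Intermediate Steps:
$r{\left(z,Z \right)} = -1$
$n{\left(D \right)} = \sqrt[4]{2 + D}$ ($n{\left(D \right)} = \sqrt{\sqrt{2 + D}} = \sqrt[4]{2 + D}$)
$v{\left(o \right)} = \sqrt[4]{-3} \left(5 + o\right)$ ($v{\left(o \right)} = \left(o + 5\right) \left(0 + \sqrt[4]{2 - 5}\right) = \left(5 + o\right) \left(0 + \sqrt[4]{-3}\right) = \left(5 + o\right) \sqrt[4]{-3} = \sqrt[4]{-3} \left(5 + o\right)$)
$v^{3}{\left(4 \cdot 3 + r{\left(5,5 \right)} \right)} = \left(\sqrt[4]{-3} \left(5 + \left(4 \cdot 3 - 1\right)\right)\right)^{3} = \left(\sqrt[4]{-3} \left(5 + \left(12 - 1\right)\right)\right)^{3} = \left(\sqrt[4]{-3} \left(5 + 11\right)\right)^{3} = \left(\sqrt[4]{-3} \cdot 16\right)^{3} = \left(16 \sqrt[4]{-3}\right)^{3} = 4096 \left(-3\right)^{\frac{3}{4}}$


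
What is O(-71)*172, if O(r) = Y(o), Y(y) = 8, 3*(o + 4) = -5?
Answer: 1376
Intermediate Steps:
o = -17/3 (o = -4 + (⅓)*(-5) = -4 - 5/3 = -17/3 ≈ -5.6667)
O(r) = 8
O(-71)*172 = 8*172 = 1376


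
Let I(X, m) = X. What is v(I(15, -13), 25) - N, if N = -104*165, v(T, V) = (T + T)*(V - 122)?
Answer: 14250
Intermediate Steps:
v(T, V) = 2*T*(-122 + V) (v(T, V) = (2*T)*(-122 + V) = 2*T*(-122 + V))
N = -17160
v(I(15, -13), 25) - N = 2*15*(-122 + 25) - 1*(-17160) = 2*15*(-97) + 17160 = -2910 + 17160 = 14250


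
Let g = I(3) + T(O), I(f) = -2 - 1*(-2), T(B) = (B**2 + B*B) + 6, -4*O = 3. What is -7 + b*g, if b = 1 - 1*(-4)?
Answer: 229/8 ≈ 28.625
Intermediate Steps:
O = -3/4 (O = -1/4*3 = -3/4 ≈ -0.75000)
T(B) = 6 + 2*B**2 (T(B) = (B**2 + B**2) + 6 = 2*B**2 + 6 = 6 + 2*B**2)
I(f) = 0 (I(f) = -2 + 2 = 0)
g = 57/8 (g = 0 + (6 + 2*(-3/4)**2) = 0 + (6 + 2*(9/16)) = 0 + (6 + 9/8) = 0 + 57/8 = 57/8 ≈ 7.1250)
b = 5 (b = 1 + 4 = 5)
-7 + b*g = -7 + 5*(57/8) = -7 + 285/8 = 229/8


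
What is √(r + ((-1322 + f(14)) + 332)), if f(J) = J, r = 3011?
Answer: √2035 ≈ 45.111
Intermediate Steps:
√(r + ((-1322 + f(14)) + 332)) = √(3011 + ((-1322 + 14) + 332)) = √(3011 + (-1308 + 332)) = √(3011 - 976) = √2035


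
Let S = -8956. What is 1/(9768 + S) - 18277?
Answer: -14840923/812 ≈ -18277.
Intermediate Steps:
1/(9768 + S) - 18277 = 1/(9768 - 8956) - 18277 = 1/812 - 18277 = -14840923/812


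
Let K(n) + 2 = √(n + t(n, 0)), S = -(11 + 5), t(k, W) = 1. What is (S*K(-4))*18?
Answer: 576 - 288*I*√3 ≈ 576.0 - 498.83*I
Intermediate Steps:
S = -16 (S = -1*16 = -16)
K(n) = -2 + √(1 + n) (K(n) = -2 + √(n + 1) = -2 + √(1 + n))
(S*K(-4))*18 = -16*(-2 + √(1 - 4))*18 = -16*(-2 + √(-3))*18 = -16*(-2 + I*√3)*18 = (32 - 16*I*√3)*18 = 576 - 288*I*√3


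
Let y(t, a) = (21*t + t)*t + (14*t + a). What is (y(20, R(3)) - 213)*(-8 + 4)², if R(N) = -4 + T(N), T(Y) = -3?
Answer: 141760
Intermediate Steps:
R(N) = -7 (R(N) = -4 - 3 = -7)
y(t, a) = a + 14*t + 22*t² (y(t, a) = (22*t)*t + (a + 14*t) = 22*t² + (a + 14*t) = a + 14*t + 22*t²)
(y(20, R(3)) - 213)*(-8 + 4)² = ((-7 + 14*20 + 22*20²) - 213)*(-8 + 4)² = ((-7 + 280 + 22*400) - 213)*(-4)² = ((-7 + 280 + 8800) - 213)*16 = (9073 - 213)*16 = 8860*16 = 141760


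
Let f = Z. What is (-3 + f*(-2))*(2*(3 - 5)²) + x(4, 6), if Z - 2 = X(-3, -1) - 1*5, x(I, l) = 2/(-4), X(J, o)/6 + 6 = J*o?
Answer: 623/2 ≈ 311.50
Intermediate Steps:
X(J, o) = -36 + 6*J*o (X(J, o) = -36 + 6*(J*o) = -36 + 6*J*o)
x(I, l) = -½ (x(I, l) = 2*(-¼) = -½)
Z = -21 (Z = 2 + ((-36 + 6*(-3)*(-1)) - 1*5) = 2 + ((-36 + 18) - 5) = 2 + (-18 - 5) = 2 - 23 = -21)
f = -21
(-3 + f*(-2))*(2*(3 - 5)²) + x(4, 6) = (-3 - 21*(-2))*(2*(3 - 5)²) - ½ = (-3 + 42)*(2*(-2)²) - ½ = 39*(2*4) - ½ = 39*8 - ½ = 312 - ½ = 623/2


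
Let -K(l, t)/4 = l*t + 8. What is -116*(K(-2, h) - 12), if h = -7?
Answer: 11600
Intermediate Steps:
K(l, t) = -32 - 4*l*t (K(l, t) = -4*(l*t + 8) = -4*(8 + l*t) = -32 - 4*l*t)
-116*(K(-2, h) - 12) = -116*((-32 - 4*(-2)*(-7)) - 12) = -116*((-32 - 56) - 12) = -116*(-88 - 12) = -116*(-100) = 11600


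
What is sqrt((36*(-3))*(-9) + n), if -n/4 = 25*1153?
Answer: 2*I*sqrt(28582) ≈ 338.12*I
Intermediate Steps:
n = -115300 (n = -100*1153 = -4*28825 = -115300)
sqrt((36*(-3))*(-9) + n) = sqrt((36*(-3))*(-9) - 115300) = sqrt(-108*(-9) - 115300) = sqrt(972 - 115300) = sqrt(-114328) = 2*I*sqrt(28582)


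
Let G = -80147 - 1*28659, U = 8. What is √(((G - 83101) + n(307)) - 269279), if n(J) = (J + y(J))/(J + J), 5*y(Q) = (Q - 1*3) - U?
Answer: I*√4346626310230/3070 ≈ 679.11*I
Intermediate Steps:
y(Q) = -11/5 + Q/5 (y(Q) = ((Q - 1*3) - 1*8)/5 = ((Q - 3) - 8)/5 = ((-3 + Q) - 8)/5 = (-11 + Q)/5 = -11/5 + Q/5)
G = -108806 (G = -80147 - 28659 = -108806)
n(J) = (-11/5 + 6*J/5)/(2*J) (n(J) = (J + (-11/5 + J/5))/(J + J) = (-11/5 + 6*J/5)/((2*J)) = (-11/5 + 6*J/5)*(1/(2*J)) = (-11/5 + 6*J/5)/(2*J))
√(((G - 83101) + n(307)) - 269279) = √(((-108806 - 83101) + (⅒)*(-11 + 6*307)/307) - 269279) = √((-191907 + (⅒)*(1/307)*(-11 + 1842)) - 269279) = √((-191907 + (⅒)*(1/307)*1831) - 269279) = √((-191907 + 1831/3070) - 269279) = √(-589152659/3070 - 269279) = √(-1415839189/3070) = I*√4346626310230/3070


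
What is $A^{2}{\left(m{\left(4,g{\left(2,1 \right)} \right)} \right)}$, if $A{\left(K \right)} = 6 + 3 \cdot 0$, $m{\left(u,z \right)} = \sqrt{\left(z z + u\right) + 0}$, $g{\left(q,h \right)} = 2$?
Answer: $36$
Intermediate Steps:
$m{\left(u,z \right)} = \sqrt{u + z^{2}}$ ($m{\left(u,z \right)} = \sqrt{\left(z^{2} + u\right) + 0} = \sqrt{\left(u + z^{2}\right) + 0} = \sqrt{u + z^{2}}$)
$A{\left(K \right)} = 6$ ($A{\left(K \right)} = 6 + 0 = 6$)
$A^{2}{\left(m{\left(4,g{\left(2,1 \right)} \right)} \right)} = 6^{2} = 36$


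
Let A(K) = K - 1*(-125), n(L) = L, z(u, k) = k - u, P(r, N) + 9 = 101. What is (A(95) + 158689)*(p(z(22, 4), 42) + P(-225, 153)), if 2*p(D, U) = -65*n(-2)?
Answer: 24948713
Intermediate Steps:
P(r, N) = 92 (P(r, N) = -9 + 101 = 92)
A(K) = 125 + K (A(K) = K + 125 = 125 + K)
p(D, U) = 65 (p(D, U) = (-65*(-2))/2 = (½)*130 = 65)
(A(95) + 158689)*(p(z(22, 4), 42) + P(-225, 153)) = ((125 + 95) + 158689)*(65 + 92) = (220 + 158689)*157 = 158909*157 = 24948713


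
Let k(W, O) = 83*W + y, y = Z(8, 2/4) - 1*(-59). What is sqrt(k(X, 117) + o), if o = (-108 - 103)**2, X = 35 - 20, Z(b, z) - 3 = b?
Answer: 2*sqrt(11459) ≈ 214.09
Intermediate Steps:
Z(b, z) = 3 + b
y = 70 (y = (3 + 8) - 1*(-59) = 11 + 59 = 70)
X = 15
k(W, O) = 70 + 83*W (k(W, O) = 83*W + 70 = 70 + 83*W)
o = 44521 (o = (-211)**2 = 44521)
sqrt(k(X, 117) + o) = sqrt((70 + 83*15) + 44521) = sqrt((70 + 1245) + 44521) = sqrt(1315 + 44521) = sqrt(45836) = 2*sqrt(11459)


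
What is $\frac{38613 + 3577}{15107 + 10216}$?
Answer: $\frac{42190}{25323} \approx 1.6661$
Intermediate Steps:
$\frac{38613 + 3577}{15107 + 10216} = \frac{42190}{25323}$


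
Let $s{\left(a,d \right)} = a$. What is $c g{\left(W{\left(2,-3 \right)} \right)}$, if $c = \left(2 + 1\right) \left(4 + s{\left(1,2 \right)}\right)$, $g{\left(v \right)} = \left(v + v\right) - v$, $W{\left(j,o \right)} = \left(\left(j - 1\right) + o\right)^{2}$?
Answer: $60$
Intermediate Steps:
$W{\left(j,o \right)} = \left(-1 + j + o\right)^{2}$ ($W{\left(j,o \right)} = \left(\left(j - 1\right) + o\right)^{2} = \left(\left(-1 + j\right) + o\right)^{2} = \left(-1 + j + o\right)^{2}$)
$g{\left(v \right)} = v$ ($g{\left(v \right)} = 2 v - v = v$)
$c = 15$ ($c = \left(2 + 1\right) \left(4 + 1\right) = 3 \cdot 5 = 15$)
$c g{\left(W{\left(2,-3 \right)} \right)} = 15 \left(-1 + 2 - 3\right)^{2} = 15 \left(-2\right)^{2} = 15 \cdot 4 = 60$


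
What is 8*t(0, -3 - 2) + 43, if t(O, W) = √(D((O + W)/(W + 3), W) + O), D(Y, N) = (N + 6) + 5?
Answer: 43 + 8*√6 ≈ 62.596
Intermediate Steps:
D(Y, N) = 11 + N (D(Y, N) = (6 + N) + 5 = 11 + N)
t(O, W) = √(11 + O + W) (t(O, W) = √((11 + W) + O) = √(11 + O + W))
8*t(0, -3 - 2) + 43 = 8*√(11 + 0 + (-3 - 2)) + 43 = 8*√(11 + 0 - 5) + 43 = 8*√6 + 43 = 43 + 8*√6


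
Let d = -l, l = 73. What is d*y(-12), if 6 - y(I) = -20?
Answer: -1898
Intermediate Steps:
y(I) = 26 (y(I) = 6 - 1*(-20) = 6 + 20 = 26)
d = -73 (d = -1*73 = -73)
d*y(-12) = -73*26 = -1898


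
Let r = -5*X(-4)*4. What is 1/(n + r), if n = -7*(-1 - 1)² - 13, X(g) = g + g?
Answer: 1/119 ≈ 0.0084034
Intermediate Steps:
X(g) = 2*g
r = 160 (r = -10*(-4)*4 = -5*(-8)*4 = 40*4 = 160)
n = -41 (n = -7*(-2)² - 13 = -7*4 - 13 = -28 - 13 = -41)
1/(n + r) = 1/(-41 + 160) = 1/119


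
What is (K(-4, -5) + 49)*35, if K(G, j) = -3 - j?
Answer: 1785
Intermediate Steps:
(K(-4, -5) + 49)*35 = ((-3 - 1*(-5)) + 49)*35 = ((-3 + 5) + 49)*35 = (2 + 49)*35 = 51*35 = 1785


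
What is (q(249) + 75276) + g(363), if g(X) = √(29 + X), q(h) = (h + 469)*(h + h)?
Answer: 432840 + 14*√2 ≈ 4.3286e+5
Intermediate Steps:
q(h) = 2*h*(469 + h) (q(h) = (469 + h)*(2*h) = 2*h*(469 + h))
(q(249) + 75276) + g(363) = (2*249*(469 + 249) + 75276) + √(29 + 363) = (2*249*718 + 75276) + √392 = (357564 + 75276) + 14*√2 = 432840 + 14*√2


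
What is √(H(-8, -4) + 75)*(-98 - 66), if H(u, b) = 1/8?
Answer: -41*√1202 ≈ -1421.5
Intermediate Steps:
H(u, b) = ⅛
√(H(-8, -4) + 75)*(-98 - 66) = √(⅛ + 75)*(-98 - 66) = √(601/8)*(-164) = (√1202/4)*(-164) = -41*√1202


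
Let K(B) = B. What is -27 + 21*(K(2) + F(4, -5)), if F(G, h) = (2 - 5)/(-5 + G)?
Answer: 78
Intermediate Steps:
F(G, h) = -3/(-5 + G)
-27 + 21*(K(2) + F(4, -5)) = -27 + 21*(2 - 3/(-5 + 4)) = -27 + 21*(2 - 3/(-1)) = -27 + 21*(2 - 3*(-1)) = -27 + 21*(2 + 3) = -27 + 21*5 = -27 + 105 = 78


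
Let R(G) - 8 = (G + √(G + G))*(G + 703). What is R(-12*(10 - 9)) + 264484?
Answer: 256200 + 1382*I*√6 ≈ 2.562e+5 + 3385.2*I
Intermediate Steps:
R(G) = 8 + (703 + G)*(G + √2*√G) (R(G) = 8 + (G + √(G + G))*(G + 703) = 8 + (G + √(2*G))*(703 + G) = 8 + (G + √2*√G)*(703 + G) = 8 + (703 + G)*(G + √2*√G))
R(-12*(10 - 9)) + 264484 = (8 + (-12*(10 - 9))² + 703*(-12*(10 - 9)) + √2*(-12*(10 - 9))^(3/2) + 703*√2*√(-12*(10 - 9))) + 264484 = (8 + (-12*1)² + 703*(-12*1) + √2*(-12*1)^(3/2) + 703*√2*√(-12*1)) + 264484 = (8 + (-12)² + 703*(-12) + √2*(-12)^(3/2) + 703*√2*√(-12)) + 264484 = (8 + 144 - 8436 + √2*(-24*I*√3) + 703*√2*(2*I*√3)) + 264484 = (8 + 144 - 8436 - 24*I*√6 + 1406*I*√6) + 264484 = (-8284 + 1382*I*√6) + 264484 = 256200 + 1382*I*√6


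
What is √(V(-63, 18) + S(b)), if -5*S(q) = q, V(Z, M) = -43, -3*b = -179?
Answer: 2*I*√3090/15 ≈ 7.4117*I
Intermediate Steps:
b = 179/3 (b = -⅓*(-179) = 179/3 ≈ 59.667)
S(q) = -q/5
√(V(-63, 18) + S(b)) = √(-43 - ⅕*179/3) = √(-43 - 179/15) = √(-824/15) = 2*I*√3090/15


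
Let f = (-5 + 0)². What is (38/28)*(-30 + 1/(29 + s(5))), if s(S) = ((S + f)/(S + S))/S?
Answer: -84265/2072 ≈ -40.668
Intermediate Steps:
f = 25 (f = (-5)² = 25)
s(S) = (25 + S)/(2*S²) (s(S) = ((S + 25)/(S + S))/S = ((25 + S)/((2*S)))/S = ((25 + S)*(1/(2*S)))/S = ((25 + S)/(2*S))/S = (25 + S)/(2*S²))
(38/28)*(-30 + 1/(29 + s(5))) = (38/28)*(-30 + 1/(29 + (½)*(25 + 5)/5²)) = (38*(1/28))*(-30 + 1/(29 + (½)*(1/25)*30)) = 19*(-30 + 1/(29 + ⅗))/14 = 19*(-30 + 1/(148/5))/14 = 19*(-30 + 5/148)/14 = (19/14)*(-4435/148) = -84265/2072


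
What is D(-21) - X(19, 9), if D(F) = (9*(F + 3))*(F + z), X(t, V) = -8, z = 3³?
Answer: -964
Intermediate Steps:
z = 27
D(F) = (27 + F)*(27 + 9*F) (D(F) = (9*(F + 3))*(F + 27) = (9*(3 + F))*(27 + F) = (27 + 9*F)*(27 + F) = (27 + F)*(27 + 9*F))
D(-21) - X(19, 9) = (729 + 9*(-21)² + 270*(-21)) - 1*(-8) = (729 + 9*441 - 5670) + 8 = (729 + 3969 - 5670) + 8 = -972 + 8 = -964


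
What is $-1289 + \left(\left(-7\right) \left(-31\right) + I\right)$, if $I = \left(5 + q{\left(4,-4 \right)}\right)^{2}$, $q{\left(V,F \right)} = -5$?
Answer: $-1072$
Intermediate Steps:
$I = 0$ ($I = \left(5 - 5\right)^{2} = 0^{2} = 0$)
$-1289 + \left(\left(-7\right) \left(-31\right) + I\right) = -1289 + \left(\left(-7\right) \left(-31\right) + 0\right) = -1289 + \left(217 + 0\right) = -1289 + 217 = -1072$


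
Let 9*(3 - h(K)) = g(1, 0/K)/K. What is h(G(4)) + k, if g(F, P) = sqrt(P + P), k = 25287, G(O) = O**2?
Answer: 25290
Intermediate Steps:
g(F, P) = sqrt(2)*sqrt(P) (g(F, P) = sqrt(2*P) = sqrt(2)*sqrt(P))
h(K) = 3 (h(K) = 3 - sqrt(2)*sqrt(0/K)/(9*K) = 3 - sqrt(2)*sqrt(0)/(9*K) = 3 - sqrt(2)*0/(9*K) = 3 - 0/K = 3 - 1/9*0 = 3 + 0 = 3)
h(G(4)) + k = 3 + 25287 = 25290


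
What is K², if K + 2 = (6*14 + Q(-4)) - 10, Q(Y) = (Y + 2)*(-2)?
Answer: 5776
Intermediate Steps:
Q(Y) = -4 - 2*Y (Q(Y) = (2 + Y)*(-2) = -4 - 2*Y)
K = 76 (K = -2 + ((6*14 + (-4 - 2*(-4))) - 10) = -2 + ((84 + (-4 + 8)) - 10) = -2 + ((84 + 4) - 10) = -2 + (88 - 10) = -2 + 78 = 76)
K² = 76² = 5776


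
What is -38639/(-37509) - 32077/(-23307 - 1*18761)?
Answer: 2828641645/1577928612 ≈ 1.7926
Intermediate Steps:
-38639/(-37509) - 32077/(-23307 - 1*18761) = -38639*(-1/37509) - 32077/(-23307 - 18761) = 38639/37509 - 32077/(-42068) = 38639/37509 - 32077*(-1/42068) = 38639/37509 + 32077/42068 = 2828641645/1577928612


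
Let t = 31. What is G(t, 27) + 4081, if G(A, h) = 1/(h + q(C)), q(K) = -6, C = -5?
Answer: 85702/21 ≈ 4081.0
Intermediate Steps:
G(A, h) = 1/(-6 + h) (G(A, h) = 1/(h - 6) = 1/(-6 + h))
G(t, 27) + 4081 = 1/(-6 + 27) + 4081 = 1/21 + 4081 = 85702/21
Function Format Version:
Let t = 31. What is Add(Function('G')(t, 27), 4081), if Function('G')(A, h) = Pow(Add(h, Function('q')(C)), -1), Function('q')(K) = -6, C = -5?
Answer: Rational(85702, 21) ≈ 4081.0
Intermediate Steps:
Function('G')(A, h) = Pow(Add(-6, h), -1) (Function('G')(A, h) = Pow(Add(h, -6), -1) = Pow(Add(-6, h), -1))
Add(Function('G')(t, 27), 4081) = Add(Pow(Add(-6, 27), -1), 4081) = Add(Pow(21, -1), 4081) = Add(Rational(1, 21), 4081) = Rational(85702, 21)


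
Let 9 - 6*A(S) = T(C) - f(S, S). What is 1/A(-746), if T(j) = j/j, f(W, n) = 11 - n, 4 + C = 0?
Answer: 2/255 ≈ 0.0078431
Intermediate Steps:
C = -4 (C = -4 + 0 = -4)
T(j) = 1
A(S) = 19/6 - S/6 (A(S) = 3/2 - (1 - (11 - S))/6 = 3/2 - (1 + (-11 + S))/6 = 3/2 - (-10 + S)/6 = 3/2 + (5/3 - S/6) = 19/6 - S/6)
1/A(-746) = 1/(19/6 - ⅙*(-746)) = 1/(19/6 + 373/3) = 1/(255/2) = 2/255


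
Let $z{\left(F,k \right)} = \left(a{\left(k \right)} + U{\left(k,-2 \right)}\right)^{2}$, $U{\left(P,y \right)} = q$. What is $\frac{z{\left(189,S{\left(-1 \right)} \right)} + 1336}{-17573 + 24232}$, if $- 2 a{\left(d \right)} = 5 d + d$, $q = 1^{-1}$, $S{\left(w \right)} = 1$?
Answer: $\frac{1340}{6659} \approx 0.20123$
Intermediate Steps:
$q = 1$
$U{\left(P,y \right)} = 1$
$a{\left(d \right)} = - 3 d$ ($a{\left(d \right)} = - \frac{5 d + d}{2} = - \frac{6 d}{2} = - 3 d$)
$z{\left(F,k \right)} = \left(1 - 3 k\right)^{2}$ ($z{\left(F,k \right)} = \left(- 3 k + 1\right)^{2} = \left(1 - 3 k\right)^{2}$)
$\frac{z{\left(189,S{\left(-1 \right)} \right)} + 1336}{-17573 + 24232} = \frac{\left(-1 + 3 \cdot 1\right)^{2} + 1336}{-17573 + 24232} = \frac{\left(-1 + 3\right)^{2} + 1336}{6659} = \left(2^{2} + 1336\right) \frac{1}{6659} = \left(4 + 1336\right) \frac{1}{6659} = 1340 \cdot \frac{1}{6659} = \frac{1340}{6659}$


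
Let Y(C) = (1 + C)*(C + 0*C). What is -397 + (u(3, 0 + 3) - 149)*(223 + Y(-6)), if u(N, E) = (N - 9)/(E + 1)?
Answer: -76947/2 ≈ -38474.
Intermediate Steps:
Y(C) = C*(1 + C) (Y(C) = (1 + C)*(C + 0) = (1 + C)*C = C*(1 + C))
u(N, E) = (-9 + N)/(1 + E)
-397 + (u(3, 0 + 3) - 149)*(223 + Y(-6)) = -397 + ((-9 + 3)/(1 + (0 + 3)) - 149)*(223 - 6*(1 - 6)) = -397 + (-6/(1 + 3) - 149)*(223 - 6*(-5)) = -397 + (-6/4 - 149)*(223 + 30) = -397 + ((¼)*(-6) - 149)*253 = -397 + (-3/2 - 149)*253 = -397 - 301/2*253 = -397 - 76153/2 = -76947/2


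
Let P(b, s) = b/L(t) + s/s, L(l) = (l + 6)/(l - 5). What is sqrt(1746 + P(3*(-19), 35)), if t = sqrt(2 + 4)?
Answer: sqrt(10767 + 1690*sqrt(6))/sqrt(6 + sqrt(6)) ≈ 42.002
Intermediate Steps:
t = sqrt(6) ≈ 2.4495
L(l) = (6 + l)/(-5 + l)
P(b, s) = 1 + b*(-5 + sqrt(6))/(6 + sqrt(6)) (P(b, s) = b/(((6 + sqrt(6))/(-5 + sqrt(6)))) + s/s = b*((-5 + sqrt(6))/(6 + sqrt(6))) + 1 = b*(-5 + sqrt(6))/(6 + sqrt(6)) + 1 = 1 + b*(-5 + sqrt(6))/(6 + sqrt(6)))
sqrt(1746 + P(3*(-19), 35)) = sqrt(1746 + (1 - 18*(-19)/5 + 11*(3*(-19))*sqrt(6)/30)) = sqrt(1746 + (1 - 6/5*(-57) + (11/30)*(-57)*sqrt(6))) = sqrt(1746 + (1 + 342/5 - 209*sqrt(6)/10)) = sqrt(1746 + (347/5 - 209*sqrt(6)/10)) = sqrt(9077/5 - 209*sqrt(6)/10)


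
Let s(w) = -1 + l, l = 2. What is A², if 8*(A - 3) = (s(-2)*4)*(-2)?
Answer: 4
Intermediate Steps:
s(w) = 1 (s(w) = -1 + 2 = 1)
A = 2 (A = 3 + ((1*4)*(-2))/8 = 3 + (4*(-2))/8 = 3 + (⅛)*(-8) = 3 - 1 = 2)
A² = 2² = 4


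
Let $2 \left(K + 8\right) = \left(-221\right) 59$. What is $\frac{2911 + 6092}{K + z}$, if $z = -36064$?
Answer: $- \frac{18006}{85183} \approx -0.21138$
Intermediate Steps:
$K = - \frac{13055}{2}$ ($K = -8 + \frac{\left(-221\right) 59}{2} = -8 + \frac{1}{2} \left(-13039\right) = -8 - \frac{13039}{2} = - \frac{13055}{2} \approx -6527.5$)
$\frac{2911 + 6092}{K + z} = \frac{2911 + 6092}{- \frac{13055}{2} - 36064} = \frac{9003}{- \frac{85183}{2}} = 9003 \left(- \frac{2}{85183}\right) = - \frac{18006}{85183}$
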